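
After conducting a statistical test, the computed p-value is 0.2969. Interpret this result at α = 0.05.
Since p = 0.2969 > α = 0.05, fail to reject H₀.
There is insufficient evidence to reject the null hypothesis; the result is not statistically significant at the 0.05 level.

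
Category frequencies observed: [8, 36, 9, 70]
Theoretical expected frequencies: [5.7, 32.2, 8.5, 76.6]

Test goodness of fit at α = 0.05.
Chi-square goodness of fit test:
H₀: observed counts match expected distribution
H₁: observed counts differ from expected distribution
df = k - 1 = 3
χ² = Σ(O - E)²/E
   = (8 - 5.7)²/5.7 + (36 - 32.2)²/32.2 + (9 - 8.5)²/8.5 + (70 - 76.6)²/76.6
   = 0.928 + 0.448 + 0.029 + 0.569
   = 1.97
p-value = 0.5777

Since p-value > α = 0.05, we fail to reject H₀.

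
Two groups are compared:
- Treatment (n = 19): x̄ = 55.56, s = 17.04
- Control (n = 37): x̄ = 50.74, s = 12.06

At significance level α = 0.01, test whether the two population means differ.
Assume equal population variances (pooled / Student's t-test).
Student's two-sample t-test (equal variances):
H₀: μ₁ = μ₂
H₁: μ₁ ≠ μ₂
df = n₁ + n₂ - 2 = 54
Pooled variance s_p² = [(n₁-1)s₁² + (n₂-1)s₂²] / (n₁ + n₂ - 2) = [(18)(17.04²) + (36)(12.06²)] / 54 = 193.7496
SE = √(s_p²(1/n₁ + 1/n₂)) = √(193.7496 × (1/19 + 1/37)) = 3.9286
t = (x̄₁ - x̄₂) / SE = (55.56 - 50.74) / 3.9286 = 4.82 / 3.9286 = 1.227
p-value = 0.2252

Since p-value > α = 0.01, we fail to reject H₀.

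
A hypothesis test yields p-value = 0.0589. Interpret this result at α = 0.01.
Since p = 0.0589 > α = 0.01, fail to reject H₀.
There is insufficient evidence to reject the null hypothesis; the result is not statistically significant at the 0.01 level.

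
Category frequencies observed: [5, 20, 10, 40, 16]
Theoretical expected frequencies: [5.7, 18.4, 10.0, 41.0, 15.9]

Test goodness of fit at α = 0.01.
Chi-square goodness of fit test:
H₀: observed counts match expected distribution
H₁: observed counts differ from expected distribution
df = k - 1 = 4
χ² = Σ(O - E)²/E
   = (5 - 5.7)²/5.7 + (20 - 18.4)²/18.4 + (10 - 10.0)²/10.0 + (40 - 41.0)²/41.0 + (16 - 15.9)²/15.9
   = 0.086 + 0.139 + 0.000 + 0.024 + 0.001
   = 0.25
p-value = 0.9928

Since p-value > α = 0.01, we fail to reject H₀.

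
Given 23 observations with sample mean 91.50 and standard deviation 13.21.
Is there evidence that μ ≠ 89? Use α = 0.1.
One-sample t-test:
H₀: μ = 89
H₁: μ ≠ 89
df = n - 1 = 22
t = (x̄ - μ₀) / (s/√n) = (91.50 - 89) / (13.21/√23) = 0.908
p-value = 0.3739

Since p-value > α = 0.1, we fail to reject H₀.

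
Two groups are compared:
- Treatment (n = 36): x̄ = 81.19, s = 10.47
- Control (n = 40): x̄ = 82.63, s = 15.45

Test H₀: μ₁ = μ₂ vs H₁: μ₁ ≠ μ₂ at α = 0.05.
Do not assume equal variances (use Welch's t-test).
Welch's two-sample t-test:
H₀: μ₁ = μ₂
H₁: μ₁ ≠ μ₂
s₁²/n₁ = 10.47²/36 = 3.0450,  s₂²/n₂ = 15.45²/40 = 5.9676
SE = √(s₁²/n₁ + s₂²/n₂) = √(3.0450 + 5.9676) = 3.0021
df (Welch-Satterthwaite) = (s₁²/n₁ + s₂²/n₂)² / [(s₁²/n₁)²/(n₁-1) + (s₂²/n₂)²/(n₂-1)] ≈ 68.95
t = (x̄₁ - x̄₂) / SE = (81.19 - 82.63) / 3.0021 = -1.44 / 3.0021 = -0.480
p-value = 0.6330

Since p-value > α = 0.05, we fail to reject H₀.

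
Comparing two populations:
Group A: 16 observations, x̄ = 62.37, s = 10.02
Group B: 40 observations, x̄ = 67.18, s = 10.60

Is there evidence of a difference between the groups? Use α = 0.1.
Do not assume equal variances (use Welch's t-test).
Welch's two-sample t-test:
H₀: μ₁ = μ₂
H₁: μ₁ ≠ μ₂
s₁²/n₁ = 10.02²/16 = 6.2750,  s₂²/n₂ = 10.60²/40 = 2.8090
SE = √(s₁²/n₁ + s₂²/n₂) = √(6.2750 + 2.8090) = 3.0140
df (Welch-Satterthwaite) = (s₁²/n₁ + s₂²/n₂)² / [(s₁²/n₁)²/(n₁-1) + (s₂²/n₂)²/(n₂-1)] ≈ 29.19
t = (x̄₁ - x̄₂) / SE = (62.37 - 67.18) / 3.0140 = -4.81 / 3.0140 = -1.596
p-value = 0.1213

Since p-value > α = 0.1, we fail to reject H₀.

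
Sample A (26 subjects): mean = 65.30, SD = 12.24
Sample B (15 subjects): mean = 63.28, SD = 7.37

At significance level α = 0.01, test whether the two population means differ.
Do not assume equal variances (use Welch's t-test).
Welch's two-sample t-test:
H₀: μ₁ = μ₂
H₁: μ₁ ≠ μ₂
s₁²/n₁ = 12.24²/26 = 5.7622,  s₂²/n₂ = 7.37²/15 = 3.6211
SE = √(s₁²/n₁ + s₂²/n₂) = √(5.7622 + 3.6211) = 3.0632
df (Welch-Satterthwaite) = (s₁²/n₁ + s₂²/n₂)² / [(s₁²/n₁)²/(n₁-1) + (s₂²/n₂)²/(n₂-1)] ≈ 38.88
t = (x̄₁ - x̄₂) / SE = (65.30 - 63.28) / 3.0632 = 2.02 / 3.0632 = 0.659
p-value = 0.5135

Since p-value > α = 0.01, we fail to reject H₀.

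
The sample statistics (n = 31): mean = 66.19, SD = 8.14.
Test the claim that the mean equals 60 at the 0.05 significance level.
One-sample t-test:
H₀: μ = 60
H₁: μ ≠ 60
df = n - 1 = 30
t = (x̄ - μ₀) / (s/√n) = (66.19 - 60) / (8.14/√31) = 4.234
p-value = 0.0002

Since p-value < α = 0.05, we reject H₀.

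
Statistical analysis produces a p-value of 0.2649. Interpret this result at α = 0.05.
Since p = 0.2649 > α = 0.05, fail to reject H₀.
There is insufficient evidence to reject the null hypothesis; the result is not statistically significant at the 0.05 level.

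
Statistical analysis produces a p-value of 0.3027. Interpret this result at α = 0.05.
Since p = 0.3027 > α = 0.05, fail to reject H₀.
There is insufficient evidence to reject the null hypothesis; the result is not statistically significant at the 0.05 level.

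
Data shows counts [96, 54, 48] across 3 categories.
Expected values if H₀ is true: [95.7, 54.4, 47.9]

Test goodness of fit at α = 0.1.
Chi-square goodness of fit test:
H₀: observed counts match expected distribution
H₁: observed counts differ from expected distribution
df = k - 1 = 2
χ² = Σ(O - E)²/E
   = (96 - 95.7)²/95.7 + (54 - 54.4)²/54.4 + (48 - 47.9)²/47.9
   = 0.001 + 0.003 + 0.000
   = 0.00
p-value = 0.9980

Since p-value > α = 0.1, we fail to reject H₀.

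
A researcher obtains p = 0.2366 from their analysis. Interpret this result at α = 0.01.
Since p = 0.2366 > α = 0.01, fail to reject H₀.
There is insufficient evidence to reject the null hypothesis; the result is not statistically significant at the 0.01 level.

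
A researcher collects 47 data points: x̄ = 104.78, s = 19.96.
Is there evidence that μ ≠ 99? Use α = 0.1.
One-sample t-test:
H₀: μ = 99
H₁: μ ≠ 99
df = n - 1 = 46
t = (x̄ - μ₀) / (s/√n) = (104.78 - 99) / (19.96/√47) = 1.985
p-value = 0.0531

Since p-value < α = 0.1, we reject H₀.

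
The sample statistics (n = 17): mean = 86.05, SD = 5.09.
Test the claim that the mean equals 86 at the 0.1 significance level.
One-sample t-test:
H₀: μ = 86
H₁: μ ≠ 86
df = n - 1 = 16
t = (x̄ - μ₀) / (s/√n) = (86.05 - 86) / (5.09/√17) = 0.041
p-value = 0.9682

Since p-value > α = 0.1, we fail to reject H₀.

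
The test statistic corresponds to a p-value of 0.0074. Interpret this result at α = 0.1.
Since p = 0.0074 < α = 0.1, reject H₀.
There is sufficient evidence to reject the null hypothesis; the result is statistically significant at the 0.1 level.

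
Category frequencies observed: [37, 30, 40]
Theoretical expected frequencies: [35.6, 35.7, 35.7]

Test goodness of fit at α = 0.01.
Chi-square goodness of fit test:
H₀: observed counts match expected distribution
H₁: observed counts differ from expected distribution
df = k - 1 = 2
χ² = Σ(O - E)²/E
   = (37 - 35.6)²/35.6 + (30 - 35.7)²/35.7 + (40 - 35.7)²/35.7
   = 0.055 + 0.910 + 0.518
   = 1.48
p-value = 0.4764

Since p-value > α = 0.01, we fail to reject H₀.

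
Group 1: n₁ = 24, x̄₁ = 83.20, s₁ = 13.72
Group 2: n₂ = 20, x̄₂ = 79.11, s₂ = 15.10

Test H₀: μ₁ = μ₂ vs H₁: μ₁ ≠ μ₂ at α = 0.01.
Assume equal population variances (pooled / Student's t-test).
Student's two-sample t-test (equal variances):
H₀: μ₁ = μ₂
H₁: μ₁ ≠ μ₂
df = n₁ + n₂ - 2 = 42
Pooled variance s_p² = [(n₁-1)s₁² + (n₂-1)s₂²] / (n₁ + n₂ - 2) = [(23)(13.72²) + (19)(15.10²)] / 42 = 206.2303
SE = √(s_p²(1/n₁ + 1/n₂)) = √(206.2303 × (1/24 + 1/20)) = 4.3479
t = (x̄₁ - x̄₂) / SE = (83.20 - 79.11) / 4.3479 = 4.09 / 4.3479 = 0.941
p-value = 0.3522

Since p-value > α = 0.01, we fail to reject H₀.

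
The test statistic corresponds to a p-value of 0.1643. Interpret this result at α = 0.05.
Since p = 0.1643 > α = 0.05, fail to reject H₀.
There is insufficient evidence to reject the null hypothesis; the result is not statistically significant at the 0.05 level.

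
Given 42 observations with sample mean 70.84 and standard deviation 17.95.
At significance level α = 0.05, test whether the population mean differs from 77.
One-sample t-test:
H₀: μ = 77
H₁: μ ≠ 77
df = n - 1 = 41
t = (x̄ - μ₀) / (s/√n) = (70.84 - 77) / (17.95/√42) = -2.224
p-value = 0.0317

Since p-value < α = 0.05, we reject H₀.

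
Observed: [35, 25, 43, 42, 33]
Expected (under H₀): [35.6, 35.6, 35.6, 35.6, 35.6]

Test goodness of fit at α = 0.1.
Chi-square goodness of fit test:
H₀: observed counts match expected distribution
H₁: observed counts differ from expected distribution
df = k - 1 = 4
χ² = Σ(O - E)²/E
   = (35 - 35.6)²/35.6 + (25 - 35.6)²/35.6 + (43 - 35.6)²/35.6 + (42 - 35.6)²/35.6 + (33 - 35.6)²/35.6
   = 0.010 + 3.156 + 1.538 + 1.151 + 0.190
   = 6.04
p-value = 0.1958

Since p-value > α = 0.1, we fail to reject H₀.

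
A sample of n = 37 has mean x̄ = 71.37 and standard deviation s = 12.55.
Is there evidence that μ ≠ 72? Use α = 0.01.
One-sample t-test:
H₀: μ = 72
H₁: μ ≠ 72
df = n - 1 = 36
t = (x̄ - μ₀) / (s/√n) = (71.37 - 72) / (12.55/√37) = -0.305
p-value = 0.7619

Since p-value > α = 0.01, we fail to reject H₀.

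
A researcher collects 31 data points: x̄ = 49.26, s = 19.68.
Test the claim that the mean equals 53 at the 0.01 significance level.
One-sample t-test:
H₀: μ = 53
H₁: μ ≠ 53
df = n - 1 = 30
t = (x̄ - μ₀) / (s/√n) = (49.26 - 53) / (19.68/√31) = -1.058
p-value = 0.2985

Since p-value > α = 0.01, we fail to reject H₀.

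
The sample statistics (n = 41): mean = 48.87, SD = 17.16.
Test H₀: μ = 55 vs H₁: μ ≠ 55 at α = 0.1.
One-sample t-test:
H₀: μ = 55
H₁: μ ≠ 55
df = n - 1 = 40
t = (x̄ - μ₀) / (s/√n) = (48.87 - 55) / (17.16/√41) = -2.287
p-value = 0.0275

Since p-value < α = 0.1, we reject H₀.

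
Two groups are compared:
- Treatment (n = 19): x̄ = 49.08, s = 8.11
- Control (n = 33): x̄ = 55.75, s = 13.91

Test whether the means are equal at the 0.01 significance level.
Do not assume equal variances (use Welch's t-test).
Welch's two-sample t-test:
H₀: μ₁ = μ₂
H₁: μ₁ ≠ μ₂
s₁²/n₁ = 8.11²/19 = 3.4617,  s₂²/n₂ = 13.91²/33 = 5.8633
SE = √(s₁²/n₁ + s₂²/n₂) = √(3.4617 + 5.8633) = 3.0537
df (Welch-Satterthwaite) = (s₁²/n₁ + s₂²/n₂)² / [(s₁²/n₁)²/(n₁-1) + (s₂²/n₂)²/(n₂-1)] ≈ 49.97
t = (x̄₁ - x̄₂) / SE = (49.08 - 55.75) / 3.0537 = -6.67 / 3.0537 = -2.184
p-value = 0.0337

Since p-value > α = 0.01, we fail to reject H₀.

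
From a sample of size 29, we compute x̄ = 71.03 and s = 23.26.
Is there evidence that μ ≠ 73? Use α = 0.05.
One-sample t-test:
H₀: μ = 73
H₁: μ ≠ 73
df = n - 1 = 28
t = (x̄ - μ₀) / (s/√n) = (71.03 - 73) / (23.26/√29) = -0.456
p-value = 0.6518

Since p-value > α = 0.05, we fail to reject H₀.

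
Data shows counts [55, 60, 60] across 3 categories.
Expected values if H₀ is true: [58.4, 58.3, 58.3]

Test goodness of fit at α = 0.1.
Chi-square goodness of fit test:
H₀: observed counts match expected distribution
H₁: observed counts differ from expected distribution
df = k - 1 = 2
χ² = Σ(O - E)²/E
   = (55 - 58.4)²/58.4 + (60 - 58.3)²/58.3 + (60 - 58.3)²/58.3
   = 0.198 + 0.050 + 0.050
   = 0.30
p-value = 0.8620

Since p-value > α = 0.1, we fail to reject H₀.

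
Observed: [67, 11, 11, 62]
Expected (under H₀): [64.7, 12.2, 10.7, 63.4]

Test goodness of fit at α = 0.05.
Chi-square goodness of fit test:
H₀: observed counts match expected distribution
H₁: observed counts differ from expected distribution
df = k - 1 = 3
χ² = Σ(O - E)²/E
   = (67 - 64.7)²/64.7 + (11 - 12.2)²/12.2 + (11 - 10.7)²/10.7 + (62 - 63.4)²/63.4
   = 0.082 + 0.118 + 0.008 + 0.031
   = 0.24
p-value = 0.9710

Since p-value > α = 0.05, we fail to reject H₀.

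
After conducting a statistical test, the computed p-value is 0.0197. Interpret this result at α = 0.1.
Since p = 0.0197 < α = 0.1, reject H₀.
There is sufficient evidence to reject the null hypothesis; the result is statistically significant at the 0.1 level.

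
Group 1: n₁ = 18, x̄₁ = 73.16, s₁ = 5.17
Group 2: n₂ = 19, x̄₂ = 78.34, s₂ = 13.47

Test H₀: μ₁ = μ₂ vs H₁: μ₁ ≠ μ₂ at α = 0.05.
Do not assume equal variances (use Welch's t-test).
Welch's two-sample t-test:
H₀: μ₁ = μ₂
H₁: μ₁ ≠ μ₂
s₁²/n₁ = 5.17²/18 = 1.4849,  s₂²/n₂ = 13.47²/19 = 9.5495
SE = √(s₁²/n₁ + s₂²/n₂) = √(1.4849 + 9.5495) = 3.3218
df (Welch-Satterthwaite) = (s₁²/n₁ + s₂²/n₂)² / [(s₁²/n₁)²/(n₁-1) + (s₂²/n₂)²/(n₂-1)] ≈ 23.43
t = (x̄₁ - x̄₂) / SE = (73.16 - 78.34) / 3.3218 = -5.18 / 3.3218 = -1.559
p-value = 0.1323

Since p-value > α = 0.05, we fail to reject H₀.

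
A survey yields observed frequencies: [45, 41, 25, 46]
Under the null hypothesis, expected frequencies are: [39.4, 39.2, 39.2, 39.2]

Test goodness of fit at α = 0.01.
Chi-square goodness of fit test:
H₀: observed counts match expected distribution
H₁: observed counts differ from expected distribution
df = k - 1 = 3
χ² = Σ(O - E)²/E
   = (45 - 39.4)²/39.4 + (41 - 39.2)²/39.2 + (25 - 39.2)²/39.2 + (46 - 39.2)²/39.2
   = 0.796 + 0.083 + 5.144 + 1.180
   = 7.20
p-value = 0.0657

Since p-value > α = 0.01, we fail to reject H₀.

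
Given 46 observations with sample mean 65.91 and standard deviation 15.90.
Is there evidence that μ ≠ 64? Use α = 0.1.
One-sample t-test:
H₀: μ = 64
H₁: μ ≠ 64
df = n - 1 = 45
t = (x̄ - μ₀) / (s/√n) = (65.91 - 64) / (15.90/√46) = 0.815
p-value = 0.4195

Since p-value > α = 0.1, we fail to reject H₀.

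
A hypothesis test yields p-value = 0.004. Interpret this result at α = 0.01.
Since p = 0.004 < α = 0.01, reject H₀.
There is sufficient evidence to reject the null hypothesis; the result is statistically significant at the 0.01 level.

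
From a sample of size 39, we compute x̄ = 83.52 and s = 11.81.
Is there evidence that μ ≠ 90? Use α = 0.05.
One-sample t-test:
H₀: μ = 90
H₁: μ ≠ 90
df = n - 1 = 38
t = (x̄ - μ₀) / (s/√n) = (83.52 - 90) / (11.81/√39) = -3.427
p-value = 0.0015

Since p-value < α = 0.05, we reject H₀.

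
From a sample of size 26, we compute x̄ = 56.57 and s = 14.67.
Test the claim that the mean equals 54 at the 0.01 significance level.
One-sample t-test:
H₀: μ = 54
H₁: μ ≠ 54
df = n - 1 = 25
t = (x̄ - μ₀) / (s/√n) = (56.57 - 54) / (14.67/√26) = 0.893
p-value = 0.3802

Since p-value > α = 0.01, we fail to reject H₀.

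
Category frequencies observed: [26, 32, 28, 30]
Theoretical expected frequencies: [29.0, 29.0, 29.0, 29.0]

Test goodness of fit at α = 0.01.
Chi-square goodness of fit test:
H₀: observed counts match expected distribution
H₁: observed counts differ from expected distribution
df = k - 1 = 3
χ² = Σ(O - E)²/E
   = (26 - 29.0)²/29.0 + (32 - 29.0)²/29.0 + (28 - 29.0)²/29.0 + (30 - 29.0)²/29.0
   = 0.310 + 0.310 + 0.034 + 0.034
   = 0.69
p-value = 0.8756

Since p-value > α = 0.01, we fail to reject H₀.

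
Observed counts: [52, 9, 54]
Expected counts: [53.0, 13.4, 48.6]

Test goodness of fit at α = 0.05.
Chi-square goodness of fit test:
H₀: observed counts match expected distribution
H₁: observed counts differ from expected distribution
df = k - 1 = 2
χ² = Σ(O - E)²/E
   = (52 - 53.0)²/53.0 + (9 - 13.4)²/13.4 + (54 - 48.6)²/48.6
   = 0.019 + 1.445 + 0.600
   = 2.06
p-value = 0.3564

Since p-value > α = 0.05, we fail to reject H₀.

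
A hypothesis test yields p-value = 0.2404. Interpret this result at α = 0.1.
Since p = 0.2404 > α = 0.1, fail to reject H₀.
There is insufficient evidence to reject the null hypothesis; the result is not statistically significant at the 0.1 level.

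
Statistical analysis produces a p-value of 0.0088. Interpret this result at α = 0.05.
Since p = 0.0088 < α = 0.05, reject H₀.
There is sufficient evidence to reject the null hypothesis; the result is statistically significant at the 0.05 level.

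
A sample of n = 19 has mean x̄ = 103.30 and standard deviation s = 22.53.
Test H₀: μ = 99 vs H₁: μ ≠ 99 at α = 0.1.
One-sample t-test:
H₀: μ = 99
H₁: μ ≠ 99
df = n - 1 = 18
t = (x̄ - μ₀) / (s/√n) = (103.30 - 99) / (22.53/√19) = 0.832
p-value = 0.4164

Since p-value > α = 0.1, we fail to reject H₀.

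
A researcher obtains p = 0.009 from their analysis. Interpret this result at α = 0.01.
Since p = 0.009 < α = 0.01, reject H₀.
There is sufficient evidence to reject the null hypothesis; the result is statistically significant at the 0.01 level.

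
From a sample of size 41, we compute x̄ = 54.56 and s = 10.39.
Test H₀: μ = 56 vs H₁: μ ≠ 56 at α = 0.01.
One-sample t-test:
H₀: μ = 56
H₁: μ ≠ 56
df = n - 1 = 40
t = (x̄ - μ₀) / (s/√n) = (54.56 - 56) / (10.39/√41) = -0.887
p-value = 0.3801

Since p-value > α = 0.01, we fail to reject H₀.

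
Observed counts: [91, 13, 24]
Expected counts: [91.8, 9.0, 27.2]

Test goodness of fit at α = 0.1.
Chi-square goodness of fit test:
H₀: observed counts match expected distribution
H₁: observed counts differ from expected distribution
df = k - 1 = 2
χ² = Σ(O - E)²/E
   = (91 - 91.8)²/91.8 + (13 - 9.0)²/9.0 + (24 - 27.2)²/27.2
   = 0.007 + 1.778 + 0.376
   = 2.16
p-value = 0.3394

Since p-value > α = 0.1, we fail to reject H₀.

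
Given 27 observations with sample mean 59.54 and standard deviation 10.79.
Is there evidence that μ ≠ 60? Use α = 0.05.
One-sample t-test:
H₀: μ = 60
H₁: μ ≠ 60
df = n - 1 = 26
t = (x̄ - μ₀) / (s/√n) = (59.54 - 60) / (10.79/√27) = -0.222
p-value = 0.8264

Since p-value > α = 0.05, we fail to reject H₀.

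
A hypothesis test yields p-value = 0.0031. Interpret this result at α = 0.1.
Since p = 0.0031 < α = 0.1, reject H₀.
There is sufficient evidence to reject the null hypothesis; the result is statistically significant at the 0.1 level.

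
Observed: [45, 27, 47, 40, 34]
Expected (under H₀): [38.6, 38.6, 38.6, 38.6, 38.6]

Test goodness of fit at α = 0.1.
Chi-square goodness of fit test:
H₀: observed counts match expected distribution
H₁: observed counts differ from expected distribution
df = k - 1 = 4
χ² = Σ(O - E)²/E
   = (45 - 38.6)²/38.6 + (27 - 38.6)²/38.6 + (47 - 38.6)²/38.6 + (40 - 38.6)²/38.6 + (34 - 38.6)²/38.6
   = 1.061 + 3.486 + 1.828 + 0.051 + 0.548
   = 6.97
p-value = 0.1373

Since p-value > α = 0.1, we fail to reject H₀.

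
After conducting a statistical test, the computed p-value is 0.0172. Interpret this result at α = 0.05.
Since p = 0.0172 < α = 0.05, reject H₀.
There is sufficient evidence to reject the null hypothesis; the result is statistically significant at the 0.05 level.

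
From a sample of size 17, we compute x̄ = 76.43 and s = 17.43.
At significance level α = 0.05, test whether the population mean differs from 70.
One-sample t-test:
H₀: μ = 70
H₁: μ ≠ 70
df = n - 1 = 16
t = (x̄ - μ₀) / (s/√n) = (76.43 - 70) / (17.43/√17) = 1.521
p-value = 0.1478

Since p-value > α = 0.05, we fail to reject H₀.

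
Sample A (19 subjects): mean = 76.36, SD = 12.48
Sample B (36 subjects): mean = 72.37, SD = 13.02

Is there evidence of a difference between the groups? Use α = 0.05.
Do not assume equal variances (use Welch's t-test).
Welch's two-sample t-test:
H₀: μ₁ = μ₂
H₁: μ₁ ≠ μ₂
s₁²/n₁ = 12.48²/19 = 8.1974,  s₂²/n₂ = 13.02²/36 = 4.7089
SE = √(s₁²/n₁ + s₂²/n₂) = √(8.1974 + 4.7089) = 3.5925
df (Welch-Satterthwaite) = (s₁²/n₁ + s₂²/n₂)² / [(s₁²/n₁)²/(n₁-1) + (s₂²/n₂)²/(n₂-1)] ≈ 38.15
t = (x̄₁ - x̄₂) / SE = (76.36 - 72.37) / 3.5925 = 3.99 / 3.5925 = 1.111
p-value = 0.2737

Since p-value > α = 0.05, we fail to reject H₀.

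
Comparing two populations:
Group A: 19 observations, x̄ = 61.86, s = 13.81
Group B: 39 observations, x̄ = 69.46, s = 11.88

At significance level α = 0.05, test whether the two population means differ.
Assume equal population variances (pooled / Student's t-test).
Student's two-sample t-test (equal variances):
H₀: μ₁ = μ₂
H₁: μ₁ ≠ μ₂
df = n₁ + n₂ - 2 = 56
Pooled variance s_p² = [(n₁-1)s₁² + (n₂-1)s₂²] / (n₁ + n₂ - 2) = [(18)(13.81²) + (38)(11.88²)] / 56 = 157.0714
SE = √(s_p²(1/n₁ + 1/n₂)) = √(157.0714 × (1/19 + 1/39)) = 3.5063
t = (x̄₁ - x̄₂) / SE = (61.86 - 69.46) / 3.5063 = -7.60 / 3.5063 = -2.168
p-value = 0.0345

Since p-value < α = 0.05, we reject H₀.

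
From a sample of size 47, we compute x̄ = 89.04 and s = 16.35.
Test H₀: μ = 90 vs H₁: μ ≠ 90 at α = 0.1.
One-sample t-test:
H₀: μ = 90
H₁: μ ≠ 90
df = n - 1 = 46
t = (x̄ - μ₀) / (s/√n) = (89.04 - 90) / (16.35/√47) = -0.403
p-value = 0.6892

Since p-value > α = 0.1, we fail to reject H₀.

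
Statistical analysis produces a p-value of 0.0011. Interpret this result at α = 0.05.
Since p = 0.0011 < α = 0.05, reject H₀.
There is sufficient evidence to reject the null hypothesis; the result is statistically significant at the 0.05 level.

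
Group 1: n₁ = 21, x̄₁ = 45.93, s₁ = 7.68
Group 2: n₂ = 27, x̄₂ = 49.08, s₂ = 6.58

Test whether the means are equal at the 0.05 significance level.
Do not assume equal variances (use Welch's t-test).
Welch's two-sample t-test:
H₀: μ₁ = μ₂
H₁: μ₁ ≠ μ₂
s₁²/n₁ = 7.68²/21 = 2.8087,  s₂²/n₂ = 6.58²/27 = 1.6036
SE = √(s₁²/n₁ + s₂²/n₂) = √(2.8087 + 1.6036) = 2.1005
df (Welch-Satterthwaite) = (s₁²/n₁ + s₂²/n₂)² / [(s₁²/n₁)²/(n₁-1) + (s₂²/n₂)²/(n₂-1)] ≈ 39.46
t = (x̄₁ - x̄₂) / SE = (45.93 - 49.08) / 2.1005 = -3.15 / 2.1005 = -1.500
p-value = 0.1417

Since p-value > α = 0.05, we fail to reject H₀.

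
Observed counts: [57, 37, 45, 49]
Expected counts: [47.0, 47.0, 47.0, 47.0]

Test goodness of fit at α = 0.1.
Chi-square goodness of fit test:
H₀: observed counts match expected distribution
H₁: observed counts differ from expected distribution
df = k - 1 = 3
χ² = Σ(O - E)²/E
   = (57 - 47.0)²/47.0 + (37 - 47.0)²/47.0 + (45 - 47.0)²/47.0 + (49 - 47.0)²/47.0
   = 2.128 + 2.128 + 0.085 + 0.085
   = 4.43
p-value = 0.2190

Since p-value > α = 0.1, we fail to reject H₀.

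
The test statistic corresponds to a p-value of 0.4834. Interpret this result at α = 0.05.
Since p = 0.4834 > α = 0.05, fail to reject H₀.
There is insufficient evidence to reject the null hypothesis; the result is not statistically significant at the 0.05 level.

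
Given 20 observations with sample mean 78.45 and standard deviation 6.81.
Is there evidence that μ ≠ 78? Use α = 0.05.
One-sample t-test:
H₀: μ = 78
H₁: μ ≠ 78
df = n - 1 = 19
t = (x̄ - μ₀) / (s/√n) = (78.45 - 78) / (6.81/√20) = 0.296
p-value = 0.7708

Since p-value > α = 0.05, we fail to reject H₀.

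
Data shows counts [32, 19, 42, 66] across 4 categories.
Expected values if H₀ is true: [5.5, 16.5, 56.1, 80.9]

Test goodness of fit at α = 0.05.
Chi-square goodness of fit test:
H₀: observed counts match expected distribution
H₁: observed counts differ from expected distribution
df = k - 1 = 3
χ² = Σ(O - E)²/E
   = (32 - 5.5)²/5.5 + (19 - 16.5)²/16.5 + (42 - 56.1)²/56.1 + (66 - 80.9)²/80.9
   = 127.682 + 0.379 + 3.544 + 2.744
   = 134.35
p-value < 0.0001

Since p-value < α = 0.05, we reject H₀.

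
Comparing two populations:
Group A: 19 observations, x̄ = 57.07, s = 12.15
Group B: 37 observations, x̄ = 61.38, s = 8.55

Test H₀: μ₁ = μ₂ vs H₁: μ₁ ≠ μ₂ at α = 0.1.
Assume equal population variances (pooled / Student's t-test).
Student's two-sample t-test (equal variances):
H₀: μ₁ = μ₂
H₁: μ₁ ≠ μ₂
df = n₁ + n₂ - 2 = 54
Pooled variance s_p² = [(n₁-1)s₁² + (n₂-1)s₂²] / (n₁ + n₂ - 2) = [(18)(12.15²) + (36)(8.55²)] / 54 = 97.9425
SE = √(s_p²(1/n₁ + 1/n₂)) = √(97.9425 × (1/19 + 1/37)) = 2.7932
t = (x̄₁ - x̄₂) / SE = (57.07 - 61.38) / 2.7932 = -4.31 / 2.7932 = -1.543
p-value = 0.1287

Since p-value > α = 0.1, we fail to reject H₀.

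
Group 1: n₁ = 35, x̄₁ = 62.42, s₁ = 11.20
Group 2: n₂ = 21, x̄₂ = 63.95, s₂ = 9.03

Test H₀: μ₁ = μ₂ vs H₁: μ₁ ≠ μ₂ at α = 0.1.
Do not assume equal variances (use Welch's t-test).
Welch's two-sample t-test:
H₀: μ₁ = μ₂
H₁: μ₁ ≠ μ₂
s₁²/n₁ = 11.20²/35 = 3.5840,  s₂²/n₂ = 9.03²/21 = 3.8829
SE = √(s₁²/n₁ + s₂²/n₂) = √(3.5840 + 3.8829) = 2.7326
df (Welch-Satterthwaite) = (s₁²/n₁ + s₂²/n₂)² / [(s₁²/n₁)²/(n₁-1) + (s₂²/n₂)²/(n₂-1)] ≈ 49.27
t = (x̄₁ - x̄₂) / SE = (62.42 - 63.95) / 2.7326 = -1.53 / 2.7326 = -0.560
p-value = 0.5781

Since p-value > α = 0.1, we fail to reject H₀.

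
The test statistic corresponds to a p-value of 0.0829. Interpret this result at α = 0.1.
Since p = 0.0829 < α = 0.1, reject H₀.
There is sufficient evidence to reject the null hypothesis; the result is statistically significant at the 0.1 level.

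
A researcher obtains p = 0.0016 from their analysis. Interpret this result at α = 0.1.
Since p = 0.0016 < α = 0.1, reject H₀.
There is sufficient evidence to reject the null hypothesis; the result is statistically significant at the 0.1 level.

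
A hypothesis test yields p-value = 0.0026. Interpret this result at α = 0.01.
Since p = 0.0026 < α = 0.01, reject H₀.
There is sufficient evidence to reject the null hypothesis; the result is statistically significant at the 0.01 level.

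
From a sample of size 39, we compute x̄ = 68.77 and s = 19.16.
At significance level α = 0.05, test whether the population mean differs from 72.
One-sample t-test:
H₀: μ = 72
H₁: μ ≠ 72
df = n - 1 = 38
t = (x̄ - μ₀) / (s/√n) = (68.77 - 72) / (19.16/√39) = -1.053
p-value = 0.2991

Since p-value > α = 0.05, we fail to reject H₀.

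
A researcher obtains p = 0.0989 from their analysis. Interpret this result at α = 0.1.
Since p = 0.0989 < α = 0.1, reject H₀.
There is sufficient evidence to reject the null hypothesis; the result is statistically significant at the 0.1 level.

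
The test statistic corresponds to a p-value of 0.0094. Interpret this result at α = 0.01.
Since p = 0.0094 < α = 0.01, reject H₀.
There is sufficient evidence to reject the null hypothesis; the result is statistically significant at the 0.01 level.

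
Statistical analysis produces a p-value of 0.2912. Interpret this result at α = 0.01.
Since p = 0.2912 > α = 0.01, fail to reject H₀.
There is insufficient evidence to reject the null hypothesis; the result is not statistically significant at the 0.01 level.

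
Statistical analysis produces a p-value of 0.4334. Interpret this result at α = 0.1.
Since p = 0.4334 > α = 0.1, fail to reject H₀.
There is insufficient evidence to reject the null hypothesis; the result is not statistically significant at the 0.1 level.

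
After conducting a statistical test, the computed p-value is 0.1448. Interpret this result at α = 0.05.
Since p = 0.1448 > α = 0.05, fail to reject H₀.
There is insufficient evidence to reject the null hypothesis; the result is not statistically significant at the 0.05 level.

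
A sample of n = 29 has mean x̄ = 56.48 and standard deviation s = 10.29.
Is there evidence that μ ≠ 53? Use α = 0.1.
One-sample t-test:
H₀: μ = 53
H₁: μ ≠ 53
df = n - 1 = 28
t = (x̄ - μ₀) / (s/√n) = (56.48 - 53) / (10.29/√29) = 1.821
p-value = 0.0793

Since p-value < α = 0.1, we reject H₀.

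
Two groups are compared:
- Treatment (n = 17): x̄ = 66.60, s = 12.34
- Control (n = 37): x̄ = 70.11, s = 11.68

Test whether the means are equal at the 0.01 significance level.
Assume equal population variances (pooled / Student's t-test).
Student's two-sample t-test (equal variances):
H₀: μ₁ = μ₂
H₁: μ₁ ≠ μ₂
df = n₁ + n₂ - 2 = 52
Pooled variance s_p² = [(n₁-1)s₁² + (n₂-1)s₂²] / (n₁ + n₂ - 2) = [(16)(12.34²) + (36)(11.68²)] / 52 = 141.3003
SE = √(s_p²(1/n₁ + 1/n₂)) = √(141.3003 × (1/17 + 1/37)) = 3.4829
t = (x̄₁ - x̄₂) / SE = (66.60 - 70.11) / 3.4829 = -3.51 / 3.4829 = -1.008
p-value = 0.3182

Since p-value > α = 0.01, we fail to reject H₀.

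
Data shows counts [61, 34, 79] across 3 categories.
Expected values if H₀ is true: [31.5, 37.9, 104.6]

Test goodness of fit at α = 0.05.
Chi-square goodness of fit test:
H₀: observed counts match expected distribution
H₁: observed counts differ from expected distribution
df = k - 1 = 2
χ² = Σ(O - E)²/E
   = (61 - 31.5)²/31.5 + (34 - 37.9)²/37.9 + (79 - 104.6)²/104.6
   = 27.627 + 0.401 + 6.265
   = 34.29
p-value < 0.0001

Since p-value < α = 0.05, we reject H₀.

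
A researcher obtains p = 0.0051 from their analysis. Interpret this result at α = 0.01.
Since p = 0.0051 < α = 0.01, reject H₀.
There is sufficient evidence to reject the null hypothesis; the result is statistically significant at the 0.01 level.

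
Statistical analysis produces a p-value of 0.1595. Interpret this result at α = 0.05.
Since p = 0.1595 > α = 0.05, fail to reject H₀.
There is insufficient evidence to reject the null hypothesis; the result is not statistically significant at the 0.05 level.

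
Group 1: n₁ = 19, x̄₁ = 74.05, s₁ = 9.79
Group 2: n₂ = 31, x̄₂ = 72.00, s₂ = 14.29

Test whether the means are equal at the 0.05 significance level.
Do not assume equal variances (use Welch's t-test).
Welch's two-sample t-test:
H₀: μ₁ = μ₂
H₁: μ₁ ≠ μ₂
s₁²/n₁ = 9.79²/19 = 5.0444,  s₂²/n₂ = 14.29²/31 = 6.5872
SE = √(s₁²/n₁ + s₂²/n₂) = √(5.0444 + 6.5872) = 3.4105
df (Welch-Satterthwaite) = (s₁²/n₁ + s₂²/n₂)² / [(s₁²/n₁)²/(n₁-1) + (s₂²/n₂)²/(n₂-1)] ≈ 47.30
t = (x̄₁ - x̄₂) / SE = (74.05 - 72.00) / 3.4105 = 2.05 / 3.4105 = 0.601
p-value = 0.5507

Since p-value > α = 0.05, we fail to reject H₀.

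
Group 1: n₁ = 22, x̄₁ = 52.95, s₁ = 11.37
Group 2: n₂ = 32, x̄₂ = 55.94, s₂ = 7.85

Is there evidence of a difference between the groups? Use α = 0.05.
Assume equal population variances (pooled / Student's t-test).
Student's two-sample t-test (equal variances):
H₀: μ₁ = μ₂
H₁: μ₁ ≠ μ₂
df = n₁ + n₂ - 2 = 52
Pooled variance s_p² = [(n₁-1)s₁² + (n₂-1)s₂²] / (n₁ + n₂ - 2) = [(21)(11.37²) + (31)(7.85²)] / 52 = 88.9445
SE = √(s_p²(1/n₁ + 1/n₂)) = √(88.9445 × (1/22 + 1/32)) = 2.6120
t = (x̄₁ - x̄₂) / SE = (52.95 - 55.94) / 2.6120 = -2.99 / 2.6120 = -1.145
p-value = 0.2576

Since p-value > α = 0.05, we fail to reject H₀.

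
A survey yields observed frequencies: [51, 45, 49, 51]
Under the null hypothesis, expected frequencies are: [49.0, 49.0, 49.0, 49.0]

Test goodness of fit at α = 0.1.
Chi-square goodness of fit test:
H₀: observed counts match expected distribution
H₁: observed counts differ from expected distribution
df = k - 1 = 3
χ² = Σ(O - E)²/E
   = (51 - 49.0)²/49.0 + (45 - 49.0)²/49.0 + (49 - 49.0)²/49.0 + (51 - 49.0)²/49.0
   = 0.082 + 0.327 + 0.000 + 0.082
   = 0.49
p-value = 0.9211

Since p-value > α = 0.1, we fail to reject H₀.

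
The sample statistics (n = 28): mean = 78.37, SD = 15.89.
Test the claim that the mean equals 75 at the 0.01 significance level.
One-sample t-test:
H₀: μ = 75
H₁: μ ≠ 75
df = n - 1 = 27
t = (x̄ - μ₀) / (s/√n) = (78.37 - 75) / (15.89/√28) = 1.122
p-value = 0.2716

Since p-value > α = 0.01, we fail to reject H₀.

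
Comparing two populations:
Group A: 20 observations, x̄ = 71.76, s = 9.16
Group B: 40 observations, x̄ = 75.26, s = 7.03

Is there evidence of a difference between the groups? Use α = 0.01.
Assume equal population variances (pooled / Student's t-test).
Student's two-sample t-test (equal variances):
H₀: μ₁ = μ₂
H₁: μ₁ ≠ μ₂
df = n₁ + n₂ - 2 = 58
Pooled variance s_p² = [(n₁-1)s₁² + (n₂-1)s₂²] / (n₁ + n₂ - 2) = [(19)(9.16²) + (39)(7.03²)] / 58 = 60.7176
SE = √(s_p²(1/n₁ + 1/n₂)) = √(60.7176 × (1/20 + 1/40)) = 2.1340
t = (x̄₁ - x̄₂) / SE = (71.76 - 75.26) / 2.1340 = -3.50 / 2.1340 = -1.640
p-value = 0.1064

Since p-value > α = 0.01, we fail to reject H₀.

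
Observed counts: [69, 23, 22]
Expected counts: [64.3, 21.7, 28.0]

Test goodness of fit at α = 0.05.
Chi-square goodness of fit test:
H₀: observed counts match expected distribution
H₁: observed counts differ from expected distribution
df = k - 1 = 2
χ² = Σ(O - E)²/E
   = (69 - 64.3)²/64.3 + (23 - 21.7)²/21.7 + (22 - 28.0)²/28.0
   = 0.344 + 0.078 + 1.286
   = 1.71
p-value = 0.4259

Since p-value > α = 0.05, we fail to reject H₀.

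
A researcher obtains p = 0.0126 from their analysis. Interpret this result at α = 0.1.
Since p = 0.0126 < α = 0.1, reject H₀.
There is sufficient evidence to reject the null hypothesis; the result is statistically significant at the 0.1 level.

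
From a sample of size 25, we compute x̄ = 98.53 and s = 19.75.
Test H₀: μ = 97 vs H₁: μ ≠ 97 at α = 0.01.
One-sample t-test:
H₀: μ = 97
H₁: μ ≠ 97
df = n - 1 = 24
t = (x̄ - μ₀) / (s/√n) = (98.53 - 97) / (19.75/√25) = 0.387
p-value = 0.7019

Since p-value > α = 0.01, we fail to reject H₀.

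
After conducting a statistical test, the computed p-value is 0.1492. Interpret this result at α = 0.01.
Since p = 0.1492 > α = 0.01, fail to reject H₀.
There is insufficient evidence to reject the null hypothesis; the result is not statistically significant at the 0.01 level.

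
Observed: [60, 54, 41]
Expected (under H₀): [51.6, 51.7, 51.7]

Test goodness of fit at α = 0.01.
Chi-square goodness of fit test:
H₀: observed counts match expected distribution
H₁: observed counts differ from expected distribution
df = k - 1 = 2
χ² = Σ(O - E)²/E
   = (60 - 51.6)²/51.6 + (54 - 51.7)²/51.7 + (41 - 51.7)²/51.7
   = 1.367 + 0.102 + 2.215
   = 3.68
p-value = 0.1585

Since p-value > α = 0.01, we fail to reject H₀.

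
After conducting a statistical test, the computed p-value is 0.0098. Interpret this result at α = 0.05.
Since p = 0.0098 < α = 0.05, reject H₀.
There is sufficient evidence to reject the null hypothesis; the result is statistically significant at the 0.05 level.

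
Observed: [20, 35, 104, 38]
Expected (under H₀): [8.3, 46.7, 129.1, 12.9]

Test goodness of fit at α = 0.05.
Chi-square goodness of fit test:
H₀: observed counts match expected distribution
H₁: observed counts differ from expected distribution
df = k - 1 = 3
χ² = Σ(O - E)²/E
   = (20 - 8.3)²/8.3 + (35 - 46.7)²/46.7 + (104 - 129.1)²/129.1 + (38 - 12.9)²/12.9
   = 16.493 + 2.931 + 4.880 + 48.838
   = 73.14
p-value < 0.0001

Since p-value < α = 0.05, we reject H₀.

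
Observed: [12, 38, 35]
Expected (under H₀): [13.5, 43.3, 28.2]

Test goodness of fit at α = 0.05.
Chi-square goodness of fit test:
H₀: observed counts match expected distribution
H₁: observed counts differ from expected distribution
df = k - 1 = 2
χ² = Σ(O - E)²/E
   = (12 - 13.5)²/13.5 + (38 - 43.3)²/43.3 + (35 - 28.2)²/28.2
   = 0.167 + 0.649 + 1.640
   = 2.46
p-value = 0.2930

Since p-value > α = 0.05, we fail to reject H₀.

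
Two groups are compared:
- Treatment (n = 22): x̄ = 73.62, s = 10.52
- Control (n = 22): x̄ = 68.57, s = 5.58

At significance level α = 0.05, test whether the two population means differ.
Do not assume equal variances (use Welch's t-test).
Welch's two-sample t-test:
H₀: μ₁ = μ₂
H₁: μ₁ ≠ μ₂
s₁²/n₁ = 10.52²/22 = 5.0305,  s₂²/n₂ = 5.58²/22 = 1.4153
SE = √(s₁²/n₁ + s₂²/n₂) = √(5.0305 + 1.4153) = 2.5389
df (Welch-Satterthwaite) = (s₁²/n₁ + s₂²/n₂)² / [(s₁²/n₁)²/(n₁-1) + (s₂²/n₂)²/(n₂-1)] ≈ 31.95
t = (x̄₁ - x̄₂) / SE = (73.62 - 68.57) / 2.5389 = 5.05 / 2.5389 = 1.989
p-value = 0.0553

Since p-value > α = 0.05, we fail to reject H₀.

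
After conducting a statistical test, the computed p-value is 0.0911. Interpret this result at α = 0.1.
Since p = 0.0911 < α = 0.1, reject H₀.
There is sufficient evidence to reject the null hypothesis; the result is statistically significant at the 0.1 level.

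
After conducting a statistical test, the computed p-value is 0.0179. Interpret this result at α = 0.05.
Since p = 0.0179 < α = 0.05, reject H₀.
There is sufficient evidence to reject the null hypothesis; the result is statistically significant at the 0.05 level.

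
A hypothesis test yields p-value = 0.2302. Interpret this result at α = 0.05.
Since p = 0.2302 > α = 0.05, fail to reject H₀.
There is insufficient evidence to reject the null hypothesis; the result is not statistically significant at the 0.05 level.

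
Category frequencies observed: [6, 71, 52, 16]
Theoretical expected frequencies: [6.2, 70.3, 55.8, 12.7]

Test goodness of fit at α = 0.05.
Chi-square goodness of fit test:
H₀: observed counts match expected distribution
H₁: observed counts differ from expected distribution
df = k - 1 = 3
χ² = Σ(O - E)²/E
   = (6 - 6.2)²/6.2 + (71 - 70.3)²/70.3 + (52 - 55.8)²/55.8 + (16 - 12.7)²/12.7
   = 0.006 + 0.007 + 0.259 + 0.857
   = 1.13
p-value = 0.7699

Since p-value > α = 0.05, we fail to reject H₀.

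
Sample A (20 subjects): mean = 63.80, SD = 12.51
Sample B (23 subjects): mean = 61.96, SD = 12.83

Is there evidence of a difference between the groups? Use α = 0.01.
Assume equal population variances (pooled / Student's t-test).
Student's two-sample t-test (equal variances):
H₀: μ₁ = μ₂
H₁: μ₁ ≠ μ₂
df = n₁ + n₂ - 2 = 41
Pooled variance s_p² = [(n₁-1)s₁² + (n₂-1)s₂²] / (n₁ + n₂ - 2) = [(19)(12.51²) + (22)(12.83²)] / 41 = 160.8512
SE = √(s_p²(1/n₁ + 1/n₂)) = √(160.8512 × (1/20 + 1/23)) = 3.8776
t = (x̄₁ - x̄₂) / SE = (63.80 - 61.96) / 3.8776 = 1.84 / 3.8776 = 0.475
p-value = 0.6377

Since p-value > α = 0.01, we fail to reject H₀.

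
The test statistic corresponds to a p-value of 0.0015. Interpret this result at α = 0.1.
Since p = 0.0015 < α = 0.1, reject H₀.
There is sufficient evidence to reject the null hypothesis; the result is statistically significant at the 0.1 level.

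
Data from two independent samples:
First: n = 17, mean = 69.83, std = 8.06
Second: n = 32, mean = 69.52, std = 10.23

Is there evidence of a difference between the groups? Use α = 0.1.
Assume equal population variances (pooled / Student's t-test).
Student's two-sample t-test (equal variances):
H₀: μ₁ = μ₂
H₁: μ₁ ≠ μ₂
df = n₁ + n₂ - 2 = 47
Pooled variance s_p² = [(n₁-1)s₁² + (n₂-1)s₂²] / (n₁ + n₂ - 2) = [(16)(8.06²) + (31)(10.23²)] / 47 = 91.1416
SE = √(s_p²(1/n₁ + 1/n₂)) = √(91.1416 × (1/17 + 1/32)) = 2.8652
t = (x̄₁ - x̄₂) / SE = (69.83 - 69.52) / 2.8652 = 0.31 / 2.8652 = 0.108
p-value = 0.9143

Since p-value > α = 0.1, we fail to reject H₀.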